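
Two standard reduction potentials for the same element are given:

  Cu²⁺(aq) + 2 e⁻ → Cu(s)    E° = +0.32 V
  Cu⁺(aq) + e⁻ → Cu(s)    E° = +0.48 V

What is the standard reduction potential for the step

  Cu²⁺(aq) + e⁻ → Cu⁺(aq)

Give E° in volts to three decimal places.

+0.160 V

Sequential free energies add, so n₃E°₃ = n₁E°₁ + n₂E°₂.
With n₃ = 2, and the known step contributing 1×(+0.48) V, the unknown satisfies 1·E° = 2×(+0.32) − 1×(+0.48) = +0.160.
E° = +0.160 / 1 = +0.160 V.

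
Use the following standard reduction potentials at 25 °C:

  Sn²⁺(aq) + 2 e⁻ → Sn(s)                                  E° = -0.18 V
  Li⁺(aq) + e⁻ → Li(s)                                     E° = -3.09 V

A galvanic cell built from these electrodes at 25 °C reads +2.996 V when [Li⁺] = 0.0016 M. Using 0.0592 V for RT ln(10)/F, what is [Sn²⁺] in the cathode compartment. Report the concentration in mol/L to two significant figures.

0.0021 M

Sn²⁺/Sn is the cathode, Li⁺/Li the anode: E°cell = +2.91 V, n = 2.
Overall reaction: Sn²⁺(aq) + 2 Li(s) → Sn(s) + 2 Li⁺(aq); Q = [Li⁺]^2/[Sn²⁺]^1.
From E = E° − (0.0592/n) log Q: log Q = (E° − E)·n/0.0592 = (+2.91 − (+2.996))·2/0.0592 = -2.9054.
So 1·log[Sn²⁺] = 2·log(0.0016) − log Q = -5.5918 − (-2.9054) = -2.6864; [Sn²⁺] = 10^(-2.6864) ≈ 0.0021 M.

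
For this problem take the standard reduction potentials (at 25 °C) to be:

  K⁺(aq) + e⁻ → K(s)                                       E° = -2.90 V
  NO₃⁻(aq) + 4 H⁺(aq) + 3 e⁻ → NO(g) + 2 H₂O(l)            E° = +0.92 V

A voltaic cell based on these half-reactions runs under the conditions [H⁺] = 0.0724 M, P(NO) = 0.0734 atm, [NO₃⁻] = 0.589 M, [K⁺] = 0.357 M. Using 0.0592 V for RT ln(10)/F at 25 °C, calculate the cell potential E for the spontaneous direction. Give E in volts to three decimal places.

NO₃⁻/NO is the cathode (higher E°), K⁺/K the anode: E°cell = +0.92 − (-2.90) = +3.82 V, n = 3.
Overall: NO₃⁻(aq) + 4 H⁺(aq) + 3 K(s) → NO(g) + 2 H₂O(l) + 3 K⁺(aq)
Q = P(NO)·[K⁺]^3 / ([NO₃⁻]·[H⁺]^4); log Q = 2.315.
E = E° − (0.0592/n) log Q = +3.82 − (0.0592/3)(2.315) = +3.774 V.

+3.774 V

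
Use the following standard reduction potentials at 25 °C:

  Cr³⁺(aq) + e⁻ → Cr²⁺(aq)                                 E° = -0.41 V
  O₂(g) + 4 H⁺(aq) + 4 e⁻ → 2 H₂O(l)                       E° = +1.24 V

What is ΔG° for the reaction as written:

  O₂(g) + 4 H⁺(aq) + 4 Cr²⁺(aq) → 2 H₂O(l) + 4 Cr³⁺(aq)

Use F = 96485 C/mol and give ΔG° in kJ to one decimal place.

As written, O₂/H₂O is reduced (cathode) and Cr³⁺/Cr²⁺ is oxidised (anode), so E°cell = (+1.24) − (-0.41) = +1.65 V.
Balancing electrons gives n = 4.
ΔG° = −nFE° = −(4)(96485)(+1.65) = -636,801 J = -636.8 kJ.

-636.8 kJ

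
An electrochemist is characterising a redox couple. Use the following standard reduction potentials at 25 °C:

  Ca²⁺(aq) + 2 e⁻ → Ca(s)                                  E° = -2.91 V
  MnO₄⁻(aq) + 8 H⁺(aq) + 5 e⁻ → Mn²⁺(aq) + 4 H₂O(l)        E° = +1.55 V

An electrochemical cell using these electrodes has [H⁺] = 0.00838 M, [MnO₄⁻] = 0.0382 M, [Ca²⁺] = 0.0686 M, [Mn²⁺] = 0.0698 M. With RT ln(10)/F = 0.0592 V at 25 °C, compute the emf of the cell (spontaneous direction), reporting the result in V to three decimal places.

+4.295 V

MnO₄⁻/Mn²⁺ is the cathode (higher E°), Ca²⁺/Ca the anode: E°cell = +1.55 − (-2.91) = +4.46 V, n = 10.
Overall: 2 MnO₄⁻(aq) + 16 H⁺(aq) + 5 Ca(s) → 2 Mn²⁺(aq) + 8 H₂O(l) + 5 Ca²⁺(aq)
Q = [Mn²⁺]^2·[Ca²⁺]^5 / ([MnO₄⁻]^2·[H⁺]^16); log Q = 27.933.
E = E° − (0.0592/n) log Q = +4.46 − (0.0592/10)(27.933) = +4.295 V.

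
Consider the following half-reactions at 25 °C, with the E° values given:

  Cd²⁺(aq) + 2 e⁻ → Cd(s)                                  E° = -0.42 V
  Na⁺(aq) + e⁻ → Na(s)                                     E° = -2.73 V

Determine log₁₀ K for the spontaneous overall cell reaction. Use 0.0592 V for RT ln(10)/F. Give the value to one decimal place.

Cathode: Cd²⁺/Cd; anode: Na⁺/Na. E°cell = +2.31 V, n = 2.
log K = nE°cell / 0.0592 = (2)(+2.31) / 0.0592 = 78.0.

78.0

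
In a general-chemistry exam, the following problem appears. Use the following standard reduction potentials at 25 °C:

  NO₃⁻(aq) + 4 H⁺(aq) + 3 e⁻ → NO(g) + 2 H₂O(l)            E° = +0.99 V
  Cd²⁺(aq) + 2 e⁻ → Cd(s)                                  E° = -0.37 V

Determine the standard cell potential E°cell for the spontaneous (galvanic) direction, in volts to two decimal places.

The NO₃⁻/NO couple has the higher reduction potential, so it is the cathode; Cd²⁺/Cd is oxidised at the anode.
E°cell = E°(cathode) − E°(anode) = (+0.99) − (-0.37) = +1.36 V.
Since E°cell > 0, the reaction is spontaneous under standard conditions.

+1.36 V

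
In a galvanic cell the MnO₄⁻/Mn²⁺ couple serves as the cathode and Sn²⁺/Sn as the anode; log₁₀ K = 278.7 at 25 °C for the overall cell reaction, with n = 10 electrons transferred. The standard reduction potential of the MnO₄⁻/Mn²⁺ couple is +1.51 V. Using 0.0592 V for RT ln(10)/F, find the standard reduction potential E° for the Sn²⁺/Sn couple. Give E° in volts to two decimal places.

E°cell = (0.0592/n)·log K = (0.0592/10)(278.7) = +1.650 V.
Since MnO₄⁻/Mn²⁺ is the cathode and Sn²⁺/Sn the anode, E°cell = E°(MnO₄⁻/Mn²⁺) − E°(Sn²⁺/Sn).
So E°(Sn²⁺/Sn) = E°(MnO₄⁻/Mn²⁺) − E°cell = (+1.51) − (+1.650) = -0.14 V.

-0.14 V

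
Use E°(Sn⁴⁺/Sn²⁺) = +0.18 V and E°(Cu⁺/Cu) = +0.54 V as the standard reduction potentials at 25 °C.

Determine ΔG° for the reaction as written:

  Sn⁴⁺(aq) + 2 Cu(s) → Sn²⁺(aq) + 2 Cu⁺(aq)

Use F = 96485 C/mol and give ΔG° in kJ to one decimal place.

As written, Sn⁴⁺/Sn²⁺ is reduced (cathode) and Cu⁺/Cu is oxidised (anode), so E°cell = (+0.18) − (+0.54) = -0.36 V.
Balancing electrons gives n = 2.
ΔG° = −nFE° = −(2)(96485)(-0.36) = 69,469 J = +69.5 kJ.

+69.5 kJ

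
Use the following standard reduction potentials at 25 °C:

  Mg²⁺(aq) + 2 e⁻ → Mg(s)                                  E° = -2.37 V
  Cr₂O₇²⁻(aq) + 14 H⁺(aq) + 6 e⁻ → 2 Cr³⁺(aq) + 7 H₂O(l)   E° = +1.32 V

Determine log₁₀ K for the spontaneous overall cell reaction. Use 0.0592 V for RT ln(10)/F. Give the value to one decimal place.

374.0

Cathode: Cr₂O₇²⁻/Cr³⁺; anode: Mg²⁺/Mg. E°cell = +3.69 V, n = 6.
log K = nE°cell / 0.0592 = (6)(+3.69) / 0.0592 = 374.0.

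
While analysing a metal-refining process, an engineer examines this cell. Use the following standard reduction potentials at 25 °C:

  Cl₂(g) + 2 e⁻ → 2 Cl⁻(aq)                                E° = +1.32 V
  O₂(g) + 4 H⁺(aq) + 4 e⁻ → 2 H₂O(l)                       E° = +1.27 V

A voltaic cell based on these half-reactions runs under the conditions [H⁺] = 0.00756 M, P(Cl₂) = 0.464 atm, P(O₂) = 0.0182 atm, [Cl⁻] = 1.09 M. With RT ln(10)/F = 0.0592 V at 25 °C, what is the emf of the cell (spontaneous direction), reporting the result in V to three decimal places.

Cl₂/Cl⁻ is the cathode (higher E°), O₂/H₂O the anode: E°cell = +1.32 − (+1.27) = +0.05 V, n = 4.
Overall: 2 Cl₂(g) + 2 H₂O(l) → 4 Cl⁻(aq) + O₂(g) + 4 H⁺(aq)
Q = [Cl⁻]^4·P(O₂)·[H⁺]^4 / (P(Cl₂)^2); log Q = -9.409.
E = E° − (0.0592/n) log Q = +0.05 − (0.0592/4)(-9.409) = +0.189 V.

+0.189 V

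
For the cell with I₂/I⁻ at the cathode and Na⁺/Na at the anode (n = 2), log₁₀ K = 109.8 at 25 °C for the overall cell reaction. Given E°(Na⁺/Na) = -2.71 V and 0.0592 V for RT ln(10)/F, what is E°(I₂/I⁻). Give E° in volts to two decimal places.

E°cell = (0.0592/n)·log K = (0.0592/2)(109.8) = +3.250 V.
Since I₂/I⁻ is the cathode and Na⁺/Na the anode, E°cell = E°(I₂/I⁻) − E°(Na⁺/Na).
So E°(I₂/I⁻) = E°cell + E°(Na⁺/Na) = +3.250 + (-2.71) = +0.54 V.

+0.54 V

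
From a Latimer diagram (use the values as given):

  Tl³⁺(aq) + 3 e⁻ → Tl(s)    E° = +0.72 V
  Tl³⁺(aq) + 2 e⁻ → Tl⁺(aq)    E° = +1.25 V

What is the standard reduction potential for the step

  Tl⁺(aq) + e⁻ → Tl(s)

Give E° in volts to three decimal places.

Sequential free energies add, so n₃E°₃ = n₁E°₁ + n₂E°₂.
With n₃ = 3, and the known step contributing 2×(+1.25) V, the unknown satisfies 1·E° = 3×(+0.72) − 2×(+1.25) = -0.340.
E° = -0.340 / 1 = -0.340 V.

-0.340 V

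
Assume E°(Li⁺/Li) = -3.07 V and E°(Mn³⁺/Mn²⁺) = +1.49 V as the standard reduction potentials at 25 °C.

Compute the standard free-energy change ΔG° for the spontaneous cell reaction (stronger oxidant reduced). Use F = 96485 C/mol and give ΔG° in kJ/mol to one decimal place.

Mn³⁺/Mn²⁺ (E° = +1.49 V) is the cathode; Li⁺/Li (E° = -3.07 V) is the anode, so E°cell = +4.56 V.
Balancing electrons gives n = 1 (lcm of 1 and 1).
ΔG° = −nFE° = −(1)(96485)(+4.56) = -439,972 J = -440.0 kJ/mol.

-440.0 kJ/mol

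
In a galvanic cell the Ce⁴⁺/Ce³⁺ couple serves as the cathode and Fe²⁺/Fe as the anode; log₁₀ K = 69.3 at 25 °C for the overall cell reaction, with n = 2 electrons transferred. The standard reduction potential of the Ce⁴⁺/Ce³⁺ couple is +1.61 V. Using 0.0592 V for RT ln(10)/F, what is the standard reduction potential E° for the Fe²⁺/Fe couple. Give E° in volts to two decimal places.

E°cell = (0.0592/n)·log K = (0.0592/2)(69.3) = +2.051 V.
Since Ce⁴⁺/Ce³⁺ is the cathode and Fe²⁺/Fe the anode, E°cell = E°(Ce⁴⁺/Ce³⁺) − E°(Fe²⁺/Fe).
So E°(Fe²⁺/Fe) = E°(Ce⁴⁺/Ce³⁺) − E°cell = (+1.61) − (+2.051) = -0.44 V.

-0.44 V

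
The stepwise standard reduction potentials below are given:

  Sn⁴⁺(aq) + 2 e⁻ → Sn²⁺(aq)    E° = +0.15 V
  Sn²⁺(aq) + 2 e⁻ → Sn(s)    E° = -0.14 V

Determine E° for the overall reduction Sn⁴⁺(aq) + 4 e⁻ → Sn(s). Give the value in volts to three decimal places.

Since ΔG° = −nFE° is additive over sequential reductions, n₃E°₃ = n₁E°₁ + n₂E°₂.
E°₃ = (2×+0.15 + 2×-0.14) / 4 = (+0.020) / 4 = +0.005 V.

+0.005 V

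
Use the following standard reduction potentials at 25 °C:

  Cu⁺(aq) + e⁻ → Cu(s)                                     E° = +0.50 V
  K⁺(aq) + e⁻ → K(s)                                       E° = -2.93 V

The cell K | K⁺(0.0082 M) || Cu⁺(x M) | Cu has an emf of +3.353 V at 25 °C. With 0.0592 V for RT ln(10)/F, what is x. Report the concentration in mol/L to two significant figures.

Cu⁺/Cu is the cathode, K⁺/K the anode: E°cell = +3.43 V, n = 1.
Overall reaction: Cu⁺(aq) + K(s) → Cu(s) + K⁺(aq); Q = [K⁺]^1/[Cu⁺]^1.
From E = E° − (0.0592/n) log Q: log Q = (E° − E)·n/0.0592 = (+3.43 − (+3.353))·1/0.0592 = 1.3007.
So 1·log[Cu⁺] = 1·log(0.0082) − log Q = -2.0862 − (1.3007) = -3.3869; [Cu⁺] = 10^(-3.3869) ≈ 0.00041 M.

0.00041 M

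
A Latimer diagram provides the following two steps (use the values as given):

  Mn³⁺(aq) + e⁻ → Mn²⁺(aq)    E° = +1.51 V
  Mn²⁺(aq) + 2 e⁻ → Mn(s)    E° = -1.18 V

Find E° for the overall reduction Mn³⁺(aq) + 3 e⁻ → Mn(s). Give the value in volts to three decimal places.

-0.283 V

Since ΔG° = −nFE° is additive over sequential reductions, n₃E°₃ = n₁E°₁ + n₂E°₂.
E°₃ = (1×+1.51 + 2×-1.18) / 3 = (-0.850) / 3 = -0.283 V.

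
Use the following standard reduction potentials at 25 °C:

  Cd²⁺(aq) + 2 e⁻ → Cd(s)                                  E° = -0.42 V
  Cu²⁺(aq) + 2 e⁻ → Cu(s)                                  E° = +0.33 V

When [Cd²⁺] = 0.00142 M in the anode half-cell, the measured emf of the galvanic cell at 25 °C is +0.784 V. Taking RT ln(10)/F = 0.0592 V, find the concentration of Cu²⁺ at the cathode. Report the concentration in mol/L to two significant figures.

Cu²⁺/Cu is the cathode, Cd²⁺/Cd the anode: E°cell = +0.75 V, n = 2.
Overall reaction: Cu²⁺(aq) + Cd(s) → Cu(s) + Cd²⁺(aq); Q = [Cd²⁺]^1/[Cu²⁺]^1.
From E = E° − (0.0592/n) log Q: log Q = (E° − E)·n/0.0592 = (+0.75 − (+0.784))·2/0.0592 = -1.1486.
So 1·log[Cu²⁺] = 1·log(0.00142) − log Q = -2.8477 − (-1.1486) = -1.6991; [Cu²⁺] = 10^(-1.6991) ≈ 0.020 M.

0.020 M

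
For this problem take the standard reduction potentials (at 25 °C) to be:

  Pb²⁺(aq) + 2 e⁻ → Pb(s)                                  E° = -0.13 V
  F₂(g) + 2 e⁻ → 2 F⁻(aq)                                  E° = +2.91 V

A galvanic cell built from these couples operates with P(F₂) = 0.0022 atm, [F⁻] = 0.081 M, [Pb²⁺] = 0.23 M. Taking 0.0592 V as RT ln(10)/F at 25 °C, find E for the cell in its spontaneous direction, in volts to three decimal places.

F₂/F⁻ is the cathode (higher E°), Pb²⁺/Pb the anode: E°cell = +2.91 − (-0.13) = +3.04 V, n = 2.
Overall: F₂(g) + Pb(s) → 2 F⁻(aq) + Pb²⁺(aq)
Q = [F⁻]^2·[Pb²⁺] / (P(F₂)); log Q = -0.164.
E = E° − (0.0592/n) log Q = +3.04 − (0.0592/2)(-0.164) = +3.045 V.

+3.045 V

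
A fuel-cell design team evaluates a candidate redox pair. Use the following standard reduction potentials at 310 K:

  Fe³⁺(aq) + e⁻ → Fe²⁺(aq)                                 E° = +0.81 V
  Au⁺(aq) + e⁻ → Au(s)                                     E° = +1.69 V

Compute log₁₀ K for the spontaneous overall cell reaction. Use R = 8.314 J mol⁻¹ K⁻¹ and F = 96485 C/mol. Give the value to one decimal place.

Cathode: Au⁺/Au; anode: Fe³⁺/Fe²⁺. E°cell = (+1.69) − (+0.81) = +0.88 V, with n = 1.
ΔG° = −nFE° = −RT ln K, so ln K = nFE°/(RT) = (1)(96485)(+0.88) / ((8.314)(310)) = 32.944.
log₁₀ K = 32.944 / ln 10 = 14.3.

14.3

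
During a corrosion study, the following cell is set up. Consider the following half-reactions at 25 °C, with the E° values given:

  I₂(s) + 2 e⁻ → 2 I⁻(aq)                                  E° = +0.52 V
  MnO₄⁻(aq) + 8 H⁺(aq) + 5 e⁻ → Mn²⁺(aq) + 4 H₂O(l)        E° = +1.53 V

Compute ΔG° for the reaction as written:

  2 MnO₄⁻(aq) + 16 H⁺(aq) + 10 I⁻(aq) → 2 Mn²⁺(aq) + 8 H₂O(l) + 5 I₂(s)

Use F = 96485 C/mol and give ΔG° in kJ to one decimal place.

-974.5 kJ

As written, MnO₄⁻/Mn²⁺ is reduced (cathode) and I₂/I⁻ is oxidised (anode), so E°cell = (+1.53) − (+0.52) = +1.01 V.
Balancing electrons gives n = 10.
ΔG° = −nFE° = −(10)(96485)(+1.01) = -974,498 J = -974.5 kJ.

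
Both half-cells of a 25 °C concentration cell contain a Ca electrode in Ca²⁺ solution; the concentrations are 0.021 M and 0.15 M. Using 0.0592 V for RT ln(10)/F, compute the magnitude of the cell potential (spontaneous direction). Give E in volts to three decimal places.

+0.025 V

For a concentration cell E°cell = 0. The 0.15 M side is the cathode (reduction is favoured where [Ca²⁺] is higher).
With n = 2, E = −(0.0592/2) log([Ca²⁺]ₐₙ/[Ca²⁺]꜀ₐₜ) = −(0.0592/2) log(0.021/0.15) = −(0.0592/2)(-0.854) = +0.025 V.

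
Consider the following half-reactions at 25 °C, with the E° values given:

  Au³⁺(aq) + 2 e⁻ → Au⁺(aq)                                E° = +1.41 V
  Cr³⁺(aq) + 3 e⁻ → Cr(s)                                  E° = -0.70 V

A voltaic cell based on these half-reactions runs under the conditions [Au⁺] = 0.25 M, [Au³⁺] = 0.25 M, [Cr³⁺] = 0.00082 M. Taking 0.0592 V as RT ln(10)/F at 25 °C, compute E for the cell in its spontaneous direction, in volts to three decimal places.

Au³⁺/Au⁺ is the cathode (higher E°), Cr³⁺/Cr the anode: E°cell = +1.41 − (-0.70) = +2.11 V, n = 6.
Overall: 3 Au³⁺(aq) + 2 Cr(s) → 3 Au⁺(aq) + 2 Cr³⁺(aq)
Q = [Au⁺]^3·[Cr³⁺]^2 / ([Au³⁺]^3); log Q = -6.172.
E = E° − (0.0592/n) log Q = +2.11 − (0.0592/6)(-6.172) = +2.171 V.

+2.171 V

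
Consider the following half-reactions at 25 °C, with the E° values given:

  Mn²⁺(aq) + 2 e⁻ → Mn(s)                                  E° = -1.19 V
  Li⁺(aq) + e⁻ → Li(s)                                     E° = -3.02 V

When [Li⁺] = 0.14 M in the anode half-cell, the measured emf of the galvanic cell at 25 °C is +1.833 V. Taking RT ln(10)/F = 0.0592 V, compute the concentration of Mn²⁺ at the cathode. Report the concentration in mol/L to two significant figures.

Mn²⁺/Mn is the cathode, Li⁺/Li the anode: E°cell = +1.83 V, n = 2.
Overall reaction: Mn²⁺(aq) + 2 Li(s) → Mn(s) + 2 Li⁺(aq); Q = [Li⁺]^2/[Mn²⁺]^1.
From E = E° − (0.0592/n) log Q: log Q = (E° − E)·n/0.0592 = (+1.83 − (+1.833))·2/0.0592 = -0.1014.
So 1·log[Mn²⁺] = 2·log(0.14) − log Q = -1.7077 − (-0.1014) = -1.6063; [Mn²⁺] = 10^(-1.6063) ≈ 0.025 M.

0.025 M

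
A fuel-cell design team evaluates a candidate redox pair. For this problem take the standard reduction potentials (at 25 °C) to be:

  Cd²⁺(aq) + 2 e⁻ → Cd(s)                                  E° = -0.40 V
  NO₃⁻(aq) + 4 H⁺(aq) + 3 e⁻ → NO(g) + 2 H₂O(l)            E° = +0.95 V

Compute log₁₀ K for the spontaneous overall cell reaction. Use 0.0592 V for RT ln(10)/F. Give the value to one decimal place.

Cathode: NO₃⁻/NO; anode: Cd²⁺/Cd. E°cell = +1.35 V, n = 6.
log K = nE°cell / 0.0592 = (6)(+1.35) / 0.0592 = 136.8.

136.8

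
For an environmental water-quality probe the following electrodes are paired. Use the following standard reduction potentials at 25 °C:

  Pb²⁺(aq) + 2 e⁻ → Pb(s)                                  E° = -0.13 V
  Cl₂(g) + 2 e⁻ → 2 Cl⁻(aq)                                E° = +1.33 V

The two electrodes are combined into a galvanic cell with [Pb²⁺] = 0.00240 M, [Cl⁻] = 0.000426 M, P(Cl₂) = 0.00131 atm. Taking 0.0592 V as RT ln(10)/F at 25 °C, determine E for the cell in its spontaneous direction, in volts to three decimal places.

+1.652 V

Cl₂/Cl⁻ is the cathode (higher E°), Pb²⁺/Pb the anode: E°cell = +1.33 − (-0.13) = +1.46 V, n = 2.
Overall: Cl₂(g) + Pb(s) → 2 Cl⁻(aq) + Pb²⁺(aq)
Q = [Cl⁻]^2·[Pb²⁺] / (P(Cl₂)); log Q = -6.478.
E = E° − (0.0592/n) log Q = +1.46 − (0.0592/2)(-6.478) = +1.652 V.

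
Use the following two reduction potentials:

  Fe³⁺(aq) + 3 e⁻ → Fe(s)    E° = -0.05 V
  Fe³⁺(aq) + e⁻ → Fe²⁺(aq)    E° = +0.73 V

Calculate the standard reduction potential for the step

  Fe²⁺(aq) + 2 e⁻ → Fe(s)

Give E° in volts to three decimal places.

Sequential free energies add, so n₃E°₃ = n₁E°₁ + n₂E°₂.
With n₃ = 3, and the known step contributing 1×(+0.73) V, the unknown satisfies 2·E° = 3×(-0.05) − 1×(+0.73) = -0.880.
E° = -0.880 / 2 = -0.440 V.

-0.440 V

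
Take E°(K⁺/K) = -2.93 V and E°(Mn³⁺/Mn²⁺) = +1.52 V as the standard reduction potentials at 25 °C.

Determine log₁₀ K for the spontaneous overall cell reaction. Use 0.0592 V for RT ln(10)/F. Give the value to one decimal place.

Cathode: Mn³⁺/Mn²⁺; anode: K⁺/K. E°cell = +4.45 V, n = 1.
log K = nE°cell / 0.0592 = (1)(+4.45) / 0.0592 = 75.2.

75.2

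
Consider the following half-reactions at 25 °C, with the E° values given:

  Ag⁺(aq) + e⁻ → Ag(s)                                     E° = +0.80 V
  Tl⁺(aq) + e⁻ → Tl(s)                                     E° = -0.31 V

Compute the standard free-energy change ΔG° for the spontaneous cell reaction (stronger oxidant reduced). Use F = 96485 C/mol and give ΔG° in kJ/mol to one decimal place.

Ag⁺/Ag (E° = +0.80 V) is the cathode; Tl⁺/Tl (E° = -0.31 V) is the anode, so E°cell = +1.11 V.
Balancing electrons gives n = 1 (lcm of 1 and 1).
ΔG° = −nFE° = −(1)(96485)(+1.11) = -107,098 J = -107.1 kJ/mol.

-107.1 kJ/mol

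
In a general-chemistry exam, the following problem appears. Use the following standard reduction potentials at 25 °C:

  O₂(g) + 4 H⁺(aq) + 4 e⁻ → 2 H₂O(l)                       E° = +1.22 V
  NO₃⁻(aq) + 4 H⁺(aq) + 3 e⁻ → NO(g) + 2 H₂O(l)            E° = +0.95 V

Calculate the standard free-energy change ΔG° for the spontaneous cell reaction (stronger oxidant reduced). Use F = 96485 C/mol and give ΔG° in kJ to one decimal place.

O₂/H₂O (E° = +1.22 V) is the cathode; NO₃⁻/NO (E° = +0.95 V) is the anode, so E°cell = +0.27 V.
Balancing electrons gives n = 12 (lcm of 4 and 3).
ΔG° = −nFE° = −(12)(96485)(+0.27) = -312,611 J = -312.6 kJ.

-312.6 kJ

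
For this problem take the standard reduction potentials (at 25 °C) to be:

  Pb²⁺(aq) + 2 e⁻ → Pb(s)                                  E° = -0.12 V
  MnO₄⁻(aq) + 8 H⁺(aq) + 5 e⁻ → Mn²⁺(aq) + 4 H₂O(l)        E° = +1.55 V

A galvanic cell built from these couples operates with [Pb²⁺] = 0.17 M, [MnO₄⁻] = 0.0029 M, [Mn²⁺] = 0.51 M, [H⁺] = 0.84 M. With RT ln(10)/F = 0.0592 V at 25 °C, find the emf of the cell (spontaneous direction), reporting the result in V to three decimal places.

MnO₄⁻/Mn²⁺ is the cathode (higher E°), Pb²⁺/Pb the anode: E°cell = +1.55 − (-0.12) = +1.67 V, n = 10.
Overall: 2 MnO₄⁻(aq) + 16 H⁺(aq) + 5 Pb(s) → 2 Mn²⁺(aq) + 8 H₂O(l) + 5 Pb²⁺(aq)
Q = [Mn²⁺]^2·[Pb²⁺]^5 / ([MnO₄⁻]^2·[H⁺]^16); log Q = 1.854.
E = E° − (0.0592/n) log Q = +1.67 − (0.0592/10)(1.854) = +1.659 V.

+1.659 V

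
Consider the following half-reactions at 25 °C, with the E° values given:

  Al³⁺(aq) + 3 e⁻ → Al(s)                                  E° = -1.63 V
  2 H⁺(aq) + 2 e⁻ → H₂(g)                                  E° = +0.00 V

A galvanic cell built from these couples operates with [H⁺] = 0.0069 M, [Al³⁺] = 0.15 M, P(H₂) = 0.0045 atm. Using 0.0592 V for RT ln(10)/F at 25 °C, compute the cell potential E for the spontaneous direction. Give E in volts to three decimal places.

+1.588 V

H⁺/H₂ is the cathode (higher E°), Al³⁺/Al the anode: E°cell = +0.00 − (-1.63) = +1.63 V, n = 6.
Overall: 6 H⁺(aq) + 2 Al(s) → 3 H₂(g) + 2 Al³⁺(aq)
Q = P(H₂)^3·[Al³⁺]^2 / ([H⁺]^6); log Q = 4.279.
E = E° − (0.0592/n) log Q = +1.63 − (0.0592/6)(4.279) = +1.588 V.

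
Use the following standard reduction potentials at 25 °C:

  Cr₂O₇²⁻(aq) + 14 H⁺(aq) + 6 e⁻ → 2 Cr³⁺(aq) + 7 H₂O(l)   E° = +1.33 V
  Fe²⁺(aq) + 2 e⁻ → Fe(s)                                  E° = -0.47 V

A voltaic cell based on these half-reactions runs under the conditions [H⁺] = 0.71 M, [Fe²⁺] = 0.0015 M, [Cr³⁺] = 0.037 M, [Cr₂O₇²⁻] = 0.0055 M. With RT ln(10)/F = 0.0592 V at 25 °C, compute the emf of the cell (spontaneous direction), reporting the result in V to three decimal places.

+1.869 V

Cr₂O₇²⁻/Cr³⁺ is the cathode (higher E°), Fe²⁺/Fe the anode: E°cell = +1.33 − (-0.47) = +1.80 V, n = 6.
Overall: Cr₂O₇²⁻(aq) + 14 H⁺(aq) + 3 Fe(s) → 2 Cr³⁺(aq) + 7 H₂O(l) + 3 Fe²⁺(aq)
Q = [Cr³⁺]^2·[Fe²⁺]^3 / ([Cr₂O₇²⁻]·[H⁺]^14); log Q = -6.993.
E = E° − (0.0592/n) log Q = +1.80 − (0.0592/6)(-6.993) = +1.869 V.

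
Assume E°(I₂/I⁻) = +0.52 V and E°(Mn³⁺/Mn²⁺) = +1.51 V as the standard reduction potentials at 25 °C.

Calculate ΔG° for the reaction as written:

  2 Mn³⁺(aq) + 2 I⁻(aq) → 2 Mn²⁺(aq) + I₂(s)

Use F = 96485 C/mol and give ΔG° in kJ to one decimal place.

-191.0 kJ

As written, Mn³⁺/Mn²⁺ is reduced (cathode) and I₂/I⁻ is oxidised (anode), so E°cell = (+1.51) − (+0.52) = +0.99 V.
Balancing electrons gives n = 2.
ΔG° = −nFE° = −(2)(96485)(+0.99) = -191,040 J = -191.0 kJ.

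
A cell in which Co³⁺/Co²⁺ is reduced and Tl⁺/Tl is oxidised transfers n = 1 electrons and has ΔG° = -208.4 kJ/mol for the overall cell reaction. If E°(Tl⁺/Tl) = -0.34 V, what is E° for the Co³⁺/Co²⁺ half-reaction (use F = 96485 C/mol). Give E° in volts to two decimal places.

E°cell = −ΔG°/(nF) = −(-208.4×10³)/((1)(96485)) = +2.160 V.
Since Co³⁺/Co²⁺ is the cathode and Tl⁺/Tl the anode, E°cell = E°(Co³⁺/Co²⁺) − E°(Tl⁺/Tl).
So E°(Co³⁺/Co²⁺) = E°cell + E°(Tl⁺/Tl) = +2.160 + (-0.34) = +1.82 V.

+1.82 V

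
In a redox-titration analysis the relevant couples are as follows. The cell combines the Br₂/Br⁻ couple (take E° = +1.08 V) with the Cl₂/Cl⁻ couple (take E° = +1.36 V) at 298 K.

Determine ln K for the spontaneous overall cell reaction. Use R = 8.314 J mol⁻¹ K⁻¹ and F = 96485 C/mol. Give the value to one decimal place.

21.8

Cathode: Cl₂/Cl⁻; anode: Br₂/Br⁻. E°cell = (+1.36) − (+1.08) = +0.28 V, with n = 2.
ΔG° = −nFE° = −RT ln K, so ln K = nFE°/(RT) = (2)(96485)(+0.28) / ((8.314)(298)) = 21.808.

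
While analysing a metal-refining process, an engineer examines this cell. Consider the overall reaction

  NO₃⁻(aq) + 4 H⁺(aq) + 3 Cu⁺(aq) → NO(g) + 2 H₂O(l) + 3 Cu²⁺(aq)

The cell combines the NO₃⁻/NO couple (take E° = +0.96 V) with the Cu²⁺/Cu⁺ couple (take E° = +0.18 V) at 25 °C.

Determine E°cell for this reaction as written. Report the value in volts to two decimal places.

The NO₃⁻/NO couple has the higher reduction potential, so it is the cathode; Cu²⁺/Cu⁺ is oxidised at the anode.
E°cell = E°(cathode) − E°(anode) = (+0.96) − (+0.18) = +0.78 V.

+0.78 V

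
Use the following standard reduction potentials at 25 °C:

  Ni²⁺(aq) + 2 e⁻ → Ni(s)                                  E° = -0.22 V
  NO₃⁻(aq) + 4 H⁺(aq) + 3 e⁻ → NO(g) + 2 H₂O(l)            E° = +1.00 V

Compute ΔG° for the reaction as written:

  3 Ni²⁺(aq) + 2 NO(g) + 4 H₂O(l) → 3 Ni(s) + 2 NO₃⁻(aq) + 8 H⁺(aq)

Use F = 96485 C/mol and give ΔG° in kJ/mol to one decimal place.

+706.3 kJ/mol

As written, Ni²⁺/Ni is reduced (cathode) and NO₃⁻/NO is oxidised (anode), so E°cell = (-0.22) − (+1.00) = -1.22 V.
Balancing electrons gives n = 6.
ΔG° = −nFE° = −(6)(96485)(-1.22) = 706,270 J = +706.3 kJ/mol.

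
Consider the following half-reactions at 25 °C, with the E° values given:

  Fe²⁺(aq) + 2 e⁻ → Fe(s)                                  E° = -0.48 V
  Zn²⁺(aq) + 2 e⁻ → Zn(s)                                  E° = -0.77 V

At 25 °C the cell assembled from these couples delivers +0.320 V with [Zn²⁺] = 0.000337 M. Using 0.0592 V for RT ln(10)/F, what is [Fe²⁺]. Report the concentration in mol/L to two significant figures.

Fe²⁺/Fe is the cathode, Zn²⁺/Zn the anode: E°cell = +0.29 V, n = 2.
Overall reaction: Fe²⁺(aq) + Zn(s) → Fe(s) + Zn²⁺(aq); Q = [Zn²⁺]^1/[Fe²⁺]^1.
From E = E° − (0.0592/n) log Q: log Q = (E° − E)·n/0.0592 = (+0.29 − (+0.320))·2/0.0592 = -1.0135.
So 1·log[Fe²⁺] = 1·log(0.000337) − log Q = -3.4724 − (-1.0135) = -2.4589; [Fe²⁺] = 10^(-2.4589) ≈ 0.0035 M.

0.0035 M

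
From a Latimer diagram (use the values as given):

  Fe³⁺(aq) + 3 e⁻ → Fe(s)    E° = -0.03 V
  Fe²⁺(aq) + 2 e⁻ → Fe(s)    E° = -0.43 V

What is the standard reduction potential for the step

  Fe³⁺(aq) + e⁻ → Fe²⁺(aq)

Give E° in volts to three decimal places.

Sequential free energies add, so n₃E°₃ = n₁E°₁ + n₂E°₂.
With n₃ = 3, and the known step contributing 2×(-0.43) V, the unknown satisfies 1·E° = 3×(-0.03) − 2×(-0.43) = +0.770.
E° = +0.770 / 1 = +0.770 V.

+0.770 V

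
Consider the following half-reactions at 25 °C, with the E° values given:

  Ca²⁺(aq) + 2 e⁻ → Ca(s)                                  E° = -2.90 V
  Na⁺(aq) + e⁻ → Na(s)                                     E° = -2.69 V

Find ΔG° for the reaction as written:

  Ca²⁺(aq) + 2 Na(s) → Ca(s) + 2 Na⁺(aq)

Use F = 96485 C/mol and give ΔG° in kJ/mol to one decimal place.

+40.5 kJ/mol

As written, Ca²⁺/Ca is reduced (cathode) and Na⁺/Na is oxidised (anode), so E°cell = (-2.90) − (-2.69) = -0.21 V.
Balancing electrons gives n = 2.
ΔG° = −nFE° = −(2)(96485)(-0.21) = 40,524 J = +40.5 kJ/mol.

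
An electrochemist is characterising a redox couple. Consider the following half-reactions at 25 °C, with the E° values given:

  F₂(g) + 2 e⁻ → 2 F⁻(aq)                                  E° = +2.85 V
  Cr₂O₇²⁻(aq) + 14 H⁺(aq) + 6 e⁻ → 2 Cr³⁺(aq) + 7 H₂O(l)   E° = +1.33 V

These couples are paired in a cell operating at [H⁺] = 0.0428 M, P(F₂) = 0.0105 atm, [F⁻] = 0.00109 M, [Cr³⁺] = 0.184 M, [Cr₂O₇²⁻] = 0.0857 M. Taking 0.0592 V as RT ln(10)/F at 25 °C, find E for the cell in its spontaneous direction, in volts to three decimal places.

F₂/F⁻ is the cathode (higher E°), Cr₂O₇²⁻/Cr³⁺ the anode: E°cell = +2.85 − (+1.33) = +1.52 V, n = 6.
Overall: 3 F₂(g) + 2 Cr³⁺(aq) + 7 H₂O(l) → 6 F⁻(aq) + Cr₂O₇²⁻(aq) + 14 H⁺(aq)
Q = [F⁻]^6·[Cr₂O₇²⁻]·[H⁺]^14 / (P(F₂)^3·[Cr³⁺]^2); log Q = -30.595.
E = E° − (0.0592/n) log Q = +1.52 − (0.0592/6)(-30.595) = +1.822 V.

+1.822 V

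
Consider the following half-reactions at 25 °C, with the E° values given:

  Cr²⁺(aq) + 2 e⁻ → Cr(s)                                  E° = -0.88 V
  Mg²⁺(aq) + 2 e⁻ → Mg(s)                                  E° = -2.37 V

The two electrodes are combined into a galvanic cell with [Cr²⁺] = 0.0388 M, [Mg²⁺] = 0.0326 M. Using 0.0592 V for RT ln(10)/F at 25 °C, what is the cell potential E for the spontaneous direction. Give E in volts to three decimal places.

Cr²⁺/Cr is the cathode (higher E°), Mg²⁺/Mg the anode: E°cell = -0.88 − (-2.37) = +1.49 V, n = 2.
Overall: Cr²⁺(aq) + Mg(s) → Cr(s) + Mg²⁺(aq)
Q = [Mg²⁺] / ([Cr²⁺]); log Q = -0.076.
E = E° − (0.0592/n) log Q = +1.49 − (0.0592/2)(-0.076) = +1.492 V.

+1.492 V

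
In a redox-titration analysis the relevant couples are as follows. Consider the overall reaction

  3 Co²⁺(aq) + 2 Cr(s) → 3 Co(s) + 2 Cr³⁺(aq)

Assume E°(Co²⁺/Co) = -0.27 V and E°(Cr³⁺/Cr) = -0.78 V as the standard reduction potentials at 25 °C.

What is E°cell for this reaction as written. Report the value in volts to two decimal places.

+0.51 V

The Co²⁺/Co couple has the higher reduction potential, so it is the cathode; Cr³⁺/Cr is oxidised at the anode.
E°cell = E°(cathode) − E°(anode) = (-0.27) − (-0.78) = +0.51 V.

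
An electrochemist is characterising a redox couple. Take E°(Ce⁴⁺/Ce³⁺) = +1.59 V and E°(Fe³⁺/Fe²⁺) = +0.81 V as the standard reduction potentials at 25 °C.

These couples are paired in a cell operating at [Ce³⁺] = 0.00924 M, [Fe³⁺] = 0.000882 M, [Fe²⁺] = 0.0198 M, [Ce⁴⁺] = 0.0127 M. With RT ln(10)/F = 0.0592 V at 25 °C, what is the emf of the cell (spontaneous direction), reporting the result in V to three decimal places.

+0.868 V

Ce⁴⁺/Ce³⁺ is the cathode (higher E°), Fe³⁺/Fe²⁺ the anode: E°cell = +1.59 − (+0.81) = +0.78 V, n = 1.
Overall: Ce⁴⁺(aq) + Fe²⁺(aq) → Ce³⁺(aq) + Fe³⁺(aq)
Q = [Ce³⁺]·[Fe³⁺] / ([Ce⁴⁺]·[Fe²⁺]); log Q = -1.489.
E = E° − (0.0592/n) log Q = +0.78 − (0.0592/1)(-1.489) = +0.868 V.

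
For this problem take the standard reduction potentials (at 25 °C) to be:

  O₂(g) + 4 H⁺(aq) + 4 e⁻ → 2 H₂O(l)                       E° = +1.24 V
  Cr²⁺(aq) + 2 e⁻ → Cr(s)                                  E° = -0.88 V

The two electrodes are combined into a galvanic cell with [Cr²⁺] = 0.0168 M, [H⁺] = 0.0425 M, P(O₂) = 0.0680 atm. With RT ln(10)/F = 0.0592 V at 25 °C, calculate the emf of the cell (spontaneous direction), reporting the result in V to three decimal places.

+2.074 V

O₂/H₂O is the cathode (higher E°), Cr²⁺/Cr the anode: E°cell = +1.24 − (-0.88) = +2.12 V, n = 4.
Overall: O₂(g) + 4 H⁺(aq) + 2 Cr(s) → 2 H₂O(l) + 2 Cr²⁺(aq)
Q = [Cr²⁺]^2 / (P(O₂)·[H⁺]^4); log Q = 3.105.
E = E° − (0.0592/n) log Q = +2.12 − (0.0592/4)(3.105) = +2.074 V.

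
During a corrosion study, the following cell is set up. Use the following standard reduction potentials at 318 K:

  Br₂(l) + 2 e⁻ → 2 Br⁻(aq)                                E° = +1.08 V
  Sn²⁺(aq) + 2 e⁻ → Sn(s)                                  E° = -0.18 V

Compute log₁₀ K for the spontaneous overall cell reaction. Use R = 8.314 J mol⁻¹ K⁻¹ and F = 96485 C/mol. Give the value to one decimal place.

Cathode: Br₂/Br⁻; anode: Sn²⁺/Sn. E°cell = (+1.08) − (-0.18) = +1.26 V, with n = 2.
ΔG° = −nFE° = −RT ln K, so ln K = nFE°/(RT) = (2)(96485)(+1.26) / ((8.314)(318)) = 91.965.
log₁₀ K = 91.965 / ln 10 = 39.9.

39.9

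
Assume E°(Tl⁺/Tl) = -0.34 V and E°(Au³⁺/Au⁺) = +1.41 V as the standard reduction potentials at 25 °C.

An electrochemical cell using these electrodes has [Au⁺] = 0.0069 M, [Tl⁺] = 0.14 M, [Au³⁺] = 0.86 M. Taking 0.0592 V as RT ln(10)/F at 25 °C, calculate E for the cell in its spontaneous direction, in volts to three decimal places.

+1.863 V

Au³⁺/Au⁺ is the cathode (higher E°), Tl⁺/Tl the anode: E°cell = +1.41 − (-0.34) = +1.75 V, n = 2.
Overall: Au³⁺(aq) + 2 Tl(s) → Au⁺(aq) + 2 Tl⁺(aq)
Q = [Au⁺]·[Tl⁺]^2 / ([Au³⁺]); log Q = -3.803.
E = E° − (0.0592/n) log Q = +1.75 − (0.0592/2)(-3.803) = +1.863 V.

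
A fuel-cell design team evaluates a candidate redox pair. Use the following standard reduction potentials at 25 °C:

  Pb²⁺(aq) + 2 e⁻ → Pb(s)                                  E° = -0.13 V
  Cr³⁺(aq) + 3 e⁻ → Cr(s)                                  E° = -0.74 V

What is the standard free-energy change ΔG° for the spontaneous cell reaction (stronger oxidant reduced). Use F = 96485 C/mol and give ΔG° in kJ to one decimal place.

Pb²⁺/Pb (E° = -0.13 V) is the cathode; Cr³⁺/Cr (E° = -0.74 V) is the anode, so E°cell = +0.61 V.
Balancing electrons gives n = 6 (lcm of 2 and 3).
ΔG° = −nFE° = −(6)(96485)(+0.61) = -353,135 J = -353.1 kJ.

-353.1 kJ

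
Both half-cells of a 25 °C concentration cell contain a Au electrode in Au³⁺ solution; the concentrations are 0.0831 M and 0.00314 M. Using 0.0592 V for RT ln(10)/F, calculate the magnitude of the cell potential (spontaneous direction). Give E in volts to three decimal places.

For a concentration cell E°cell = 0. The 0.0831 M side is the cathode (reduction is favoured where [Au³⁺] is higher).
With n = 3, E = −(0.0592/3) log([Au³⁺]ₐₙ/[Au³⁺]꜀ₐₜ) = −(0.0592/3) log(0.00314/0.0831) = −(0.0592/3)(-1.423) = +0.028 V.

+0.028 V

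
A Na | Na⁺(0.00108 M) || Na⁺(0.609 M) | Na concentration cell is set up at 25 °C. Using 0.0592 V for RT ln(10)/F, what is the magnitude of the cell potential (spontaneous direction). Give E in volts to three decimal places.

+0.163 V

For a concentration cell E°cell = 0. The 0.609 M side is the cathode (reduction is favoured where [Na⁺] is higher).
With n = 1, E = −(0.0592/1) log([Na⁺]ₐₙ/[Na⁺]꜀ₐₜ) = −(0.0592/1) log(0.00108/0.609) = −(0.0592/1)(-2.751) = +0.163 V.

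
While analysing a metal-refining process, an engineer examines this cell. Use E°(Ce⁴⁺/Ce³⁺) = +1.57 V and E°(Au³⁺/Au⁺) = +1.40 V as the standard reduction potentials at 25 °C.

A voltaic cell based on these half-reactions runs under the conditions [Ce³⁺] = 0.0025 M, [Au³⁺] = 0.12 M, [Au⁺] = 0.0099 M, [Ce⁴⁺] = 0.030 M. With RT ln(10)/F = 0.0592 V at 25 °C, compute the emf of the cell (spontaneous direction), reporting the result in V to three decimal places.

+0.202 V

Ce⁴⁺/Ce³⁺ is the cathode (higher E°), Au³⁺/Au⁺ the anode: E°cell = +1.57 − (+1.40) = +0.17 V, n = 2.
Overall: 2 Ce⁴⁺(aq) + Au⁺(aq) → 2 Ce³⁺(aq) + Au³⁺(aq)
Q = [Ce³⁺]^2·[Au³⁺] / ([Ce⁴⁺]^2·[Au⁺]); log Q = -1.075.
E = E° − (0.0592/n) log Q = +0.17 − (0.0592/2)(-1.075) = +0.202 V.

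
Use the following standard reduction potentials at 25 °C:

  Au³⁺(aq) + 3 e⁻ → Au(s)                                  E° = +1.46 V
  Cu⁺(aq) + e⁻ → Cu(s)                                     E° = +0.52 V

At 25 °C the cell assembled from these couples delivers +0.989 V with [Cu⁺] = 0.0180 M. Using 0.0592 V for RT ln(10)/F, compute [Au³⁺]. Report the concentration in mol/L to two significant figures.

Au³⁺/Au is the cathode, Cu⁺/Cu the anode: E°cell = +0.94 V, n = 3.
Overall reaction: Au³⁺(aq) + 3 Cu(s) → Au(s) + 3 Cu⁺(aq); Q = [Cu⁺]^3/[Au³⁺]^1.
From E = E° − (0.0592/n) log Q: log Q = (E° − E)·n/0.0592 = (+0.94 − (+0.989))·3/0.0592 = -2.4831.
So 1·log[Au³⁺] = 3·log(0.018) − log Q = -5.2342 − (-2.4831) = -2.7511; [Au³⁺] = 10^(-2.7511) ≈ 0.0018 M.

0.0018 M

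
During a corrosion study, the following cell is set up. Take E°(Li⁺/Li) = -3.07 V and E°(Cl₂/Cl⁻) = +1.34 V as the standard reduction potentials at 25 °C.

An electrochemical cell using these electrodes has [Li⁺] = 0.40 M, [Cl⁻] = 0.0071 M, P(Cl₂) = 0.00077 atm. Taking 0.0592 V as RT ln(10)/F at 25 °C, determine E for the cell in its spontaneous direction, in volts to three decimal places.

+4.469 V

Cl₂/Cl⁻ is the cathode (higher E°), Li⁺/Li the anode: E°cell = +1.34 − (-3.07) = +4.41 V, n = 2.
Overall: Cl₂(g) + 2 Li(s) → 2 Cl⁻(aq) + 2 Li⁺(aq)
Q = [Cl⁻]^2·[Li⁺]^2 / (P(Cl₂)); log Q = -1.980.
E = E° − (0.0592/n) log Q = +4.41 − (0.0592/2)(-1.980) = +4.469 V.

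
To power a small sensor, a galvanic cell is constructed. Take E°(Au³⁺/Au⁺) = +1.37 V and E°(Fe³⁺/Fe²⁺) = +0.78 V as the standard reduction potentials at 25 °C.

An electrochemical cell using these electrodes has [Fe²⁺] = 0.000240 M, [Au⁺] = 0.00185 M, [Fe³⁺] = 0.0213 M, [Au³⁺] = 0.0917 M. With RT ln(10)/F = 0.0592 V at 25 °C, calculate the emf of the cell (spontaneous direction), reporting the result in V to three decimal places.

+0.525 V

Au³⁺/Au⁺ is the cathode (higher E°), Fe³⁺/Fe²⁺ the anode: E°cell = +1.37 − (+0.78) = +0.59 V, n = 2.
Overall: Au³⁺(aq) + 2 Fe²⁺(aq) → Au⁺(aq) + 2 Fe³⁺(aq)
Q = [Au⁺]·[Fe³⁺]^2 / ([Au³⁺]·[Fe²⁺]^2); log Q = 2.201.
E = E° − (0.0592/n) log Q = +0.59 − (0.0592/2)(2.201) = +0.525 V.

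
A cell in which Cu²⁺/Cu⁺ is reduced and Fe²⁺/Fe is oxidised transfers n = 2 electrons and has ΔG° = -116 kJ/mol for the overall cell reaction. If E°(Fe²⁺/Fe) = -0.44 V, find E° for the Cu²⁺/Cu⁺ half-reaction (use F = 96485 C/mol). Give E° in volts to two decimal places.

E°cell = −ΔG°/(nF) = −(-116×10³)/((2)(96485)) = +0.601 V.
Since Cu²⁺/Cu⁺ is the cathode and Fe²⁺/Fe the anode, E°cell = E°(Cu²⁺/Cu⁺) − E°(Fe²⁺/Fe).
So E°(Cu²⁺/Cu⁺) = E°cell + E°(Fe²⁺/Fe) = +0.601 + (-0.44) = +0.16 V.

+0.16 V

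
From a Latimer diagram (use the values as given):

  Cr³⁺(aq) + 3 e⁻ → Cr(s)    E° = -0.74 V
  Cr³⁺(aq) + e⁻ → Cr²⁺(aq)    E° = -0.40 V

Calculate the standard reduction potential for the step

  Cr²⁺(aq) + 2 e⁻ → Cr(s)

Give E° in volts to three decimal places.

-0.910 V

Sequential free energies add, so n₃E°₃ = n₁E°₁ + n₂E°₂.
With n₃ = 3, and the known step contributing 1×(-0.40) V, the unknown satisfies 2·E° = 3×(-0.74) − 1×(-0.40) = -1.820.
E° = -1.820 / 2 = -0.910 V.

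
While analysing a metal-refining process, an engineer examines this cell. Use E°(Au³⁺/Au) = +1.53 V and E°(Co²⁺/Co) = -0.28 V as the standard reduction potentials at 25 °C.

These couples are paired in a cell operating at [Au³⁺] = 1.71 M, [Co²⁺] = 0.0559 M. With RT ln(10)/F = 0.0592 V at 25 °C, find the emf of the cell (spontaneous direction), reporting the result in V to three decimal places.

Au³⁺/Au is the cathode (higher E°), Co²⁺/Co the anode: E°cell = +1.53 − (-0.28) = +1.81 V, n = 6.
Overall: 2 Au³⁺(aq) + 3 Co(s) → 2 Au(s) + 3 Co²⁺(aq)
Q = [Co²⁺]^3 / ([Au³⁺]^2); log Q = -4.224.
E = E° − (0.0592/n) log Q = +1.81 − (0.0592/6)(-4.224) = +1.852 V.

+1.852 V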